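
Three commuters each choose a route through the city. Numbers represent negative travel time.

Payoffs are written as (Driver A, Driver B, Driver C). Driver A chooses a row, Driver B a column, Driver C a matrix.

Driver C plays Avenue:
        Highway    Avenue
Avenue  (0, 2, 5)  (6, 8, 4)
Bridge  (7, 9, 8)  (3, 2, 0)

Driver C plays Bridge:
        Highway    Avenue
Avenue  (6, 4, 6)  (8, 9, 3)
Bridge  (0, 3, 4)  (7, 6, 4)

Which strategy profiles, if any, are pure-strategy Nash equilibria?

(Avenue, Highway, Avenue): Driver A can switch to Bridge (0 → 7). Not NE.
(Avenue, Highway, Bridge): Driver B can switch to Avenue (4 → 9). Not NE.
(Avenue, Avenue, Avenue): Driver A gets 6, best alternative 3; Driver B gets 8, best alternative 2; Driver C gets 4, best alternative 3. No profitable deviation — NE.
(Avenue, Avenue, Bridge): Driver C can switch to Avenue (3 → 4). Not NE.
(Bridge, Highway, Avenue): Driver A gets 7, best alternative 0; Driver B gets 9, best alternative 2; Driver C gets 8, best alternative 4. No profitable deviation — NE.
(Bridge, Highway, Bridge): Driver A can switch to Avenue (0 → 6). Not NE.
(Bridge, Avenue, Avenue): Driver A can switch to Avenue (3 → 6). Not NE.
(Bridge, Avenue, Bridge): Driver A can switch to Avenue (7 → 8). Not NE.

The pure Nash equilibria are (Avenue, Avenue, Avenue) and (Bridge, Highway, Avenue).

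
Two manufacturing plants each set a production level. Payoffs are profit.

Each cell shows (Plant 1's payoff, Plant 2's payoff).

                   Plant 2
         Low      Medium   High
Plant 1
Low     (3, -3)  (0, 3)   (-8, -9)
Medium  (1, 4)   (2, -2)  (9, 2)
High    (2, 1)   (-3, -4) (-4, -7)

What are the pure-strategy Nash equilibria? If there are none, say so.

Plant 1 against Low: payoffs 3, 1, 2 → best response Low.
Plant 1 against Medium: payoffs 0, 2, -3 → best response Medium.
Plant 1 against High: payoffs -8, 9, -4 → best response Medium.
Plant 2 against Low: payoffs -3, 3, -9 → best response Medium.
Plant 2 against Medium: payoffs 4, -2, 2 → best response Low.
Plant 2 against High: payoffs 1, -4, -7 → best response Low.
No profile is a mutual best response for all players.

There is no pure-strategy Nash equilibrium.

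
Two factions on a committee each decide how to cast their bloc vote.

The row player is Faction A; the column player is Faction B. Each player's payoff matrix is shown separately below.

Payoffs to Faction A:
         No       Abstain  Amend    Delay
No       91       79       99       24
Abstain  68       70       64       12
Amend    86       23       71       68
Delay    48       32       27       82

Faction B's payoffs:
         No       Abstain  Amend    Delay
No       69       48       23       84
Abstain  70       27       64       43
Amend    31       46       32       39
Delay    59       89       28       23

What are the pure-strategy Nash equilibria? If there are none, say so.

Check each profile: it is a Nash equilibrium iff no player can strictly gain by switching unilaterally.
(No, No): Faction B can switch to Delay (69 → 84). Not NE.
(No, Abstain): Faction B can switch to No (48 → 69). Not NE.
(No, Amend): Faction B can switch to No (23 → 69). Not NE.
(No, Delay): Faction A can switch to Amend (24 → 68). Not NE.
(Abstain, No): Faction A can switch to No (68 → 91). Not NE.
(Abstain, Abstain): Faction A can switch to No (70 → 79). Not NE.
(Abstain, Amend): Faction A can switch to No (64 → 99). Not NE.
(Abstain, Delay): Faction A can switch to No (12 → 24). Not NE.
(The remaining 8 profiles each have a profitable deviation by the same check.)

none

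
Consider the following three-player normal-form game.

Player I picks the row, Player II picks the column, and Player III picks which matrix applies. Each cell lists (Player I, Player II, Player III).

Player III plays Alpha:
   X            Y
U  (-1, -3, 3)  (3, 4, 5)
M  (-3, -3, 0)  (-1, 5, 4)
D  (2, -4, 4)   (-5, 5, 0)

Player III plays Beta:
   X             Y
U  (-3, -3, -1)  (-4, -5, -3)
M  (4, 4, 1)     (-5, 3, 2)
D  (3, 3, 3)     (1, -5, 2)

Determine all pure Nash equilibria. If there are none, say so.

(U, Y, Alpha), (M, X, Beta)

Player I against (X, Alpha): payoffs -1, -3, 2 → best response D.
Player I against (X, Beta): payoffs -3, 4, 3 → best response M.
Player I against (Y, Alpha): payoffs 3, -1, -5 → best response U.
Player I against (Y, Beta): payoffs -4, -5, 1 → best response D.
Player II against (U, Alpha): payoffs -3, 4 → best response Y.
Player II against (U, Beta): payoffs -3, -5 → best response X.
Player II against (M, Alpha): payoffs -3, 5 → best response Y.
Player II against (M, Beta): payoffs 4, 3 → best response X.
Player II against (D, Alpha): payoffs -4, 5 → best response Y.
Player II against (D, Beta): payoffs 3, -5 → best response X.
Player III against (U, X): payoffs 3, -1 → best response Alpha.
Player III against (U, Y): payoffs 5, -3 → best response Alpha.
Player III against (M, X): payoffs 0, 1 → best response Beta.
Player III against (M, Y): payoffs 4, 2 → best response Alpha.
Player III against (D, X): payoffs 4, 3 → best response Alpha.
Player III against (D, Y): payoffs 0, 2 → best response Beta.
Mutual best responses: (U, Y, Alpha); (M, X, Beta).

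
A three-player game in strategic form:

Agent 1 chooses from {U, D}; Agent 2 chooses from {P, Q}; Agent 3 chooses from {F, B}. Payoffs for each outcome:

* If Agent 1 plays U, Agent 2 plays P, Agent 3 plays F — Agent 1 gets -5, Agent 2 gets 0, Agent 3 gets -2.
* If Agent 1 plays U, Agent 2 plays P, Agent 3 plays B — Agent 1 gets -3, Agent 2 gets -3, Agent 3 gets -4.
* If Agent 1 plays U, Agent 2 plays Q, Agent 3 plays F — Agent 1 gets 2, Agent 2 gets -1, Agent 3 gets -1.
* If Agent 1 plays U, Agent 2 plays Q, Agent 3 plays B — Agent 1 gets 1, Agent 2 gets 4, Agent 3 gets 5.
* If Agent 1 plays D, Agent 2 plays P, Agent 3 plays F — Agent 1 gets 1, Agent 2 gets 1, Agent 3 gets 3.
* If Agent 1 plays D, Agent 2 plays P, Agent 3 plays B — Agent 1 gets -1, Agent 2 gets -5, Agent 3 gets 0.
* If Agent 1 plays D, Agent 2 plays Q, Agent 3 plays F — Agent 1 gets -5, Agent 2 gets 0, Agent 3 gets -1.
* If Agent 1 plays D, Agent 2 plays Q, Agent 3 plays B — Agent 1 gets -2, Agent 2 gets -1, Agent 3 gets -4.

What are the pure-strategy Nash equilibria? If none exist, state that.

The pure Nash equilibria are (U, Q, B), (D, P, F).

Agent 1 against (P, F): payoffs -5, 1 → best response D.
Agent 1 against (P, B): payoffs -3, -1 → best response D.
Agent 1 against (Q, F): payoffs 2, -5 → best response U.
Agent 1 against (Q, B): payoffs 1, -2 → best response U.
Agent 2 against (U, F): payoffs 0, -1 → best response P.
Agent 2 against (U, B): payoffs -3, 4 → best response Q.
Agent 2 against (D, F): payoffs 1, 0 → best response P.
Agent 2 against (D, B): payoffs -5, -1 → best response Q.
Agent 3 against (U, P): payoffs -2, -4 → best response F.
Agent 3 against (U, Q): payoffs -1, 5 → best response B.
Agent 3 against (D, P): payoffs 3, 0 → best response F.
Agent 3 against (D, Q): payoffs -1, -4 → best response F.
Mutual best responses: (U, Q, B); (D, P, F).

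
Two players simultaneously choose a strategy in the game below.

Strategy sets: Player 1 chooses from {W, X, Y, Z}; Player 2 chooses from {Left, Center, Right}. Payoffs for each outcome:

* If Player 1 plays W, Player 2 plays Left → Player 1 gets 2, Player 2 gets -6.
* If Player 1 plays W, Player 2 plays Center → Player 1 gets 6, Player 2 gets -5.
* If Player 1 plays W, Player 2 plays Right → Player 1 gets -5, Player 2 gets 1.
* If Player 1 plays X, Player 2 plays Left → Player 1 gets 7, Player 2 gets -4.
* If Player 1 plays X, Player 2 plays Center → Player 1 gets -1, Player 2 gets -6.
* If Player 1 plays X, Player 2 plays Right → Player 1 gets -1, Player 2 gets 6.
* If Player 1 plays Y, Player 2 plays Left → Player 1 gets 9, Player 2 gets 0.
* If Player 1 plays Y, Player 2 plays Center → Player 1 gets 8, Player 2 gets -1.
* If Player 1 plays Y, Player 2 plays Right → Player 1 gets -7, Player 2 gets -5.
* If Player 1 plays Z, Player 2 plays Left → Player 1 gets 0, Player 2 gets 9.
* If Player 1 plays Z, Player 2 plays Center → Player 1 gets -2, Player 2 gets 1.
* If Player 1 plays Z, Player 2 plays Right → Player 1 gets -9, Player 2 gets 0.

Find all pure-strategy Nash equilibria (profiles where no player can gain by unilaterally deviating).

Player 1 against Left: payoffs 2, 7, 9, 0 → best response Y.
Player 1 against Center: payoffs 6, -1, 8, -2 → best response Y.
Player 1 against Right: payoffs -5, -1, -7, -9 → best response X.
Player 2 against W: payoffs -6, -5, 1 → best response Right.
Player 2 against X: payoffs -4, -6, 6 → best response Right.
Player 2 against Y: payoffs 0, -1, -5 → best response Left.
Player 2 against Z: payoffs 9, 1, 0 → best response Left.
Mutual best responses: (X, Right); (Y, Left).

(X, Right), (Y, Left)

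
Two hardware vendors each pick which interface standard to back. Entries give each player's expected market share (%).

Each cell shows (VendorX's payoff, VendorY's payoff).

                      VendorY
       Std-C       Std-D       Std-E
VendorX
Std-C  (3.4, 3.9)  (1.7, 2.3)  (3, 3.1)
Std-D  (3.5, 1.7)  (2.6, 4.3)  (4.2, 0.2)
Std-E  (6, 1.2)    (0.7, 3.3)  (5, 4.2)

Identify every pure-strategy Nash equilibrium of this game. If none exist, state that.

(Std-C, Std-C): VendorX can switch to Std-D (3.4 → 3.5). Not NE.
(Std-C, Std-D): VendorX can switch to Std-D (1.7 → 2.6). Not NE.
(Std-C, Std-E): VendorX can switch to Std-D (3 → 4.2). Not NE.
(Std-D, Std-C): VendorX can switch to Std-E (3.5 → 6). Not NE.
(Std-D, Std-D): VendorX gets 2.6, best alternative 1.7; VendorY gets 4.3, best alternative 1.7. No profitable deviation — NE.
(Std-D, Std-E): VendorX can switch to Std-E (4.2 → 5). Not NE.
(Std-E, Std-C): VendorY can switch to Std-D (1.2 → 3.3). Not NE.
(Std-E, Std-E): VendorX gets 5, best alternative 4.2; VendorY gets 4.2, best alternative 3.3. No profitable deviation — NE.
(The remaining 1 profile has a profitable deviation by the same check.)

Pure-strategy Nash equilibria: (Std-D, Std-D), (Std-E, Std-E)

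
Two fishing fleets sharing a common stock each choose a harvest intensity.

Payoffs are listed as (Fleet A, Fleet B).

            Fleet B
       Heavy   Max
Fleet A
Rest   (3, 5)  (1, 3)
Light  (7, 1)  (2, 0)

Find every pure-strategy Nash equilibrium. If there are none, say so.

(Light, Heavy)

Fleet A against Heavy: payoffs 3, 7 → best response Light.
Fleet A against Max: payoffs 1, 2 → best response Light.
Fleet B against Rest: payoffs 5, 3 → best response Heavy.
Fleet B against Light: payoffs 1, 0 → best response Heavy.
Mutual best responses: (Light, Heavy).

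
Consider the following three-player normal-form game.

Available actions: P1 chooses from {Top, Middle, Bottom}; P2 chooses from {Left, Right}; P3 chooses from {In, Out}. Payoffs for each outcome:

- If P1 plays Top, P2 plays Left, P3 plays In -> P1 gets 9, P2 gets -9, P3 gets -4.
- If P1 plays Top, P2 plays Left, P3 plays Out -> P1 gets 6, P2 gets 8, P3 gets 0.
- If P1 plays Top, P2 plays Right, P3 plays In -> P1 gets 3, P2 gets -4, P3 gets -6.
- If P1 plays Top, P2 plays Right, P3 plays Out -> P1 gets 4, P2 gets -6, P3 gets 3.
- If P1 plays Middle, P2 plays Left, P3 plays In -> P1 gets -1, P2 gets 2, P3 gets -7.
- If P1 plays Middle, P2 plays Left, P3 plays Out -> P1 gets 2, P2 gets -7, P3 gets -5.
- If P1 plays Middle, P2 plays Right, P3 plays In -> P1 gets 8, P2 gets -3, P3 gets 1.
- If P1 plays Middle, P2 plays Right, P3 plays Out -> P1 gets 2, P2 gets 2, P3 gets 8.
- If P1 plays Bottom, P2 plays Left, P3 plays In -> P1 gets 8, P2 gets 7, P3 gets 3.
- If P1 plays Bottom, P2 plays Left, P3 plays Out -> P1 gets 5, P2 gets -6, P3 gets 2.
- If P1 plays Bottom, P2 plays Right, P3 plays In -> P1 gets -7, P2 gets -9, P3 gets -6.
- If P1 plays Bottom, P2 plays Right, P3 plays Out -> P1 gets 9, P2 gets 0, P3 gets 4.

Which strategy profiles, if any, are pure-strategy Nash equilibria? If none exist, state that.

For each player, find the best response to each opponent profile; mutual best responses are the pure NE.
P1 against (Left, In): payoffs 9, -1, 8 → best response Top.
P1 against (Left, Out): payoffs 6, 2, 5 → best response Top.
P1 against (Right, In): payoffs 3, 8, -7 → best response Middle.
P1 against (Right, Out): payoffs 4, 2, 9 → best response Bottom.
P2 against (Top, In): payoffs -9, -4 → best response Right.
P2 against (Top, Out): payoffs 8, -6 → best response Left.
P2 against (Middle, In): payoffs 2, -3 → best response Left.
P2 against (Middle, Out): payoffs -7, 2 → best response Right.
P2 against (Bottom, In): payoffs 7, -9 → best response Left.
P2 against (Bottom, Out): payoffs -6, 0 → best response Right.
P3 against (Top, Left): payoffs -4, 0 → best response Out.
P3 against (Top, Right): payoffs -6, 3 → best response Out.
P3 against (Middle, Left): payoffs -7, -5 → best response Out.
P3 against (Middle, Right): payoffs 1, 8 → best response Out.
P3 against (Bottom, Left): payoffs 3, 2 → best response In.
P3 against (Bottom, Right): payoffs -6, 4 → best response Out.
Mutual best responses: (Top, Left, Out); (Bottom, Right, Out).

The pure Nash equilibria are (Top, Left, Out), (Bottom, Right, Out).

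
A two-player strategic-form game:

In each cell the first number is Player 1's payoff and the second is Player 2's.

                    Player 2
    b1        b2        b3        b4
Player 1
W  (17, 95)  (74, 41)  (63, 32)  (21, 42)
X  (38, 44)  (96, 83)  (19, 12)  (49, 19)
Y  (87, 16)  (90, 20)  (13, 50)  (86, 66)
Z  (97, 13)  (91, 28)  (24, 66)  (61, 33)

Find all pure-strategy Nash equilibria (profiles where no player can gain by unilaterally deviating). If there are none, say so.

Player 1 against b1: payoffs 17, 38, 87, 97 → best response Z.
Player 1 against b2: payoffs 74, 96, 90, 91 → best response X.
Player 1 against b3: payoffs 63, 19, 13, 24 → best response W.
Player 1 against b4: payoffs 21, 49, 86, 61 → best response Y.
Player 2 against W: payoffs 95, 41, 32, 42 → best response b1.
Player 2 against X: payoffs 44, 83, 12, 19 → best response b2.
Player 2 against Y: payoffs 16, 20, 50, 66 → best response b4.
Player 2 against Z: payoffs 13, 28, 66, 33 → best response b3.
Mutual best responses: (X, b2); (Y, b4).

(X, b2), (Y, b4)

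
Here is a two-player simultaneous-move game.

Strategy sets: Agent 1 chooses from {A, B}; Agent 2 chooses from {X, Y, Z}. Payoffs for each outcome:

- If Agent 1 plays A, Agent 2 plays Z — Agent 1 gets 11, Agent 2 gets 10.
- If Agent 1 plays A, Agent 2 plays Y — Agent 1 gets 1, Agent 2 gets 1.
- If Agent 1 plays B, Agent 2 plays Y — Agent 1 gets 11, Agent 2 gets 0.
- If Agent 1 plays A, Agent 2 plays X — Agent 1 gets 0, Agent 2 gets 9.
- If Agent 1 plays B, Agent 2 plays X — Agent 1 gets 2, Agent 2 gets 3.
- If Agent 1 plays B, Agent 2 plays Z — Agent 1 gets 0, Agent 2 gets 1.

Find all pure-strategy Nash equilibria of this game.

Pure-strategy Nash equilibria: (A, Z) and (B, X)

For each strategy profile, look for a profitable unilateral deviation.
(A, X): Agent 1 can switch to B (0 → 2). Not NE.
(A, Y): Agent 1 can switch to B (1 → 11). Not NE.
(A, Z): Agent 1 gets 11, best alternative 0; Agent 2 gets 10, best alternative 9. No profitable deviation — NE.
(B, X): Agent 1 gets 2, best alternative 0; Agent 2 gets 3, best alternative 1. No profitable deviation — NE.
(B, Y): Agent 2 can switch to X (0 → 3). Not NE.
(B, Z): Agent 1 can switch to A (0 → 11). Not NE.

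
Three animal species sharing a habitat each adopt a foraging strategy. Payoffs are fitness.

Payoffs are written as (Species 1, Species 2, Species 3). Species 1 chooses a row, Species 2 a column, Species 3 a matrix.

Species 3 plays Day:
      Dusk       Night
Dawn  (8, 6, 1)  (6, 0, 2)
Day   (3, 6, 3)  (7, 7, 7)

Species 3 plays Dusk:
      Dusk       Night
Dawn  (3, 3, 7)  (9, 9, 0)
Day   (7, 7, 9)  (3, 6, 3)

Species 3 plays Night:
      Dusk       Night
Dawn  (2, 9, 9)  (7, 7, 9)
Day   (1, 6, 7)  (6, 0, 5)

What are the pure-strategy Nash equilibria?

Mark each player's best response to every combination of opponents' strategies; a profile where every player is best-responding is a pure Nash equilibrium.
Species 1 against (Dusk, Day): payoffs 8, 3 → best response Dawn.
Species 1 against (Dusk, Dusk): payoffs 3, 7 → best response Day.
Species 1 against (Dusk, Night): payoffs 2, 1 → best response Dawn.
Species 1 against (Night, Day): payoffs 6, 7 → best response Day.
Species 1 against (Night, Dusk): payoffs 9, 3 → best response Dawn.
Species 1 against (Night, Night): payoffs 7, 6 → best response Dawn.
Species 2 against (Dawn, Day): payoffs 6, 0 → best response Dusk.
Species 2 against (Dawn, Dusk): payoffs 3, 9 → best response Night.
Species 2 against (Dawn, Night): payoffs 9, 7 → best response Dusk.
Species 2 against (Day, Day): payoffs 6, 7 → best response Night.
Species 2 against (Day, Dusk): payoffs 7, 6 → best response Dusk.
Species 2 against (Day, Night): payoffs 6, 0 → best response Dusk.
Species 3 against (Dawn, Dusk): payoffs 1, 7, 9 → best response Night.
Species 3 against (Dawn, Night): payoffs 2, 0, 9 → best response Night.
Species 3 against (Day, Dusk): payoffs 3, 9, 7 → best response Dusk.
Species 3 against (Day, Night): payoffs 7, 3, 5 → best response Day.
Mutual best responses: (Dawn, Dusk, Night); (Day, Dusk, Dusk); (Day, Night, Day).

(Dawn, Dusk, Night), (Day, Dusk, Dusk), (Day, Night, Day)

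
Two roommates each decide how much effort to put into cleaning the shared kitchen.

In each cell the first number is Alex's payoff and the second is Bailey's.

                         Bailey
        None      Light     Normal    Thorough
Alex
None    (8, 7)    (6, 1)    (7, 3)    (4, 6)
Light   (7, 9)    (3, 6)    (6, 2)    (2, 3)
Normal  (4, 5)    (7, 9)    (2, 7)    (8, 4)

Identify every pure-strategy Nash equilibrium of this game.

(None, None): Alex gets 8, best alternative 7; Bailey gets 7, best alternative 6. No profitable deviation — NE.
(None, Light): Alex can switch to Normal (6 → 7). Not NE.
(None, Normal): Bailey can switch to None (3 → 7). Not NE.
(None, Thorough): Alex can switch to Normal (4 → 8). Not NE.
(Light, None): Alex can switch to None (7 → 8). Not NE.
(Light, Light): Alex can switch to None (3 → 6). Not NE.
(Light, Normal): Alex can switch to None (6 → 7). Not NE.
(Light, Thorough): Alex can switch to None (2 → 4). Not NE.
(Normal, None): Alex can switch to None (4 → 8). Not NE.
(Normal, Light): Alex gets 7, best alternative 6; Bailey gets 9, best alternative 7. No profitable deviation — NE.
(The remaining 2 profiles each have a profitable deviation by the same check.)

Pure-strategy Nash equilibria: (None, None), (Normal, Light)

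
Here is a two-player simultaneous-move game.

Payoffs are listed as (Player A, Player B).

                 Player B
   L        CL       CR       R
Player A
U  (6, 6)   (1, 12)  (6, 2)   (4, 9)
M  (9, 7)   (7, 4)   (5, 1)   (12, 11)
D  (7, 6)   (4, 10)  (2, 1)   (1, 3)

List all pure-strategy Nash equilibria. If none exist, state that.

The unique pure-strategy Nash equilibrium is (M, R).

Player A against L: payoffs 6, 9, 7 → best response M.
Player A against CL: payoffs 1, 7, 4 → best response M.
Player A against CR: payoffs 6, 5, 2 → best response U.
Player A against R: payoffs 4, 12, 1 → best response M.
Player B against U: payoffs 6, 12, 2, 9 → best response CL.
Player B against M: payoffs 7, 4, 1, 11 → best response R.
Player B against D: payoffs 6, 10, 1, 3 → best response CL.
Mutual best responses: (M, R).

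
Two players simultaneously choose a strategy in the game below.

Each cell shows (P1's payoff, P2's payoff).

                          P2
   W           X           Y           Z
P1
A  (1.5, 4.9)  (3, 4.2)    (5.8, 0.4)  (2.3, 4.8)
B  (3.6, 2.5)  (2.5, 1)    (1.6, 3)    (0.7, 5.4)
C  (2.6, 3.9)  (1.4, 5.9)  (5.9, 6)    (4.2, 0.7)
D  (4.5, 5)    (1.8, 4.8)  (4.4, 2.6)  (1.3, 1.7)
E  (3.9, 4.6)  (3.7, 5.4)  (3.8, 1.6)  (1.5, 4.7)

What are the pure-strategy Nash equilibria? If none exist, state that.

P1 against W: payoffs 1.5, 3.6, 2.6, 4.5, 3.9 → best response D.
P1 against X: payoffs 3, 2.5, 1.4, 1.8, 3.7 → best response E.
P1 against Y: payoffs 5.8, 1.6, 5.9, 4.4, 3.8 → best response C.
P1 against Z: payoffs 2.3, 0.7, 4.2, 1.3, 1.5 → best response C.
P2 against A: payoffs 4.9, 4.2, 0.4, 4.8 → best response W.
P2 against B: payoffs 2.5, 1, 3, 5.4 → best response Z.
P2 against C: payoffs 3.9, 5.9, 6, 0.7 → best response Y.
P2 against D: payoffs 5, 4.8, 2.6, 1.7 → best response W.
P2 against E: payoffs 4.6, 5.4, 1.6, 4.7 → best response X.
Mutual best responses: (C, Y); (D, W); (E, X).

The pure Nash equilibria are (C, Y) and (D, W) and (E, X).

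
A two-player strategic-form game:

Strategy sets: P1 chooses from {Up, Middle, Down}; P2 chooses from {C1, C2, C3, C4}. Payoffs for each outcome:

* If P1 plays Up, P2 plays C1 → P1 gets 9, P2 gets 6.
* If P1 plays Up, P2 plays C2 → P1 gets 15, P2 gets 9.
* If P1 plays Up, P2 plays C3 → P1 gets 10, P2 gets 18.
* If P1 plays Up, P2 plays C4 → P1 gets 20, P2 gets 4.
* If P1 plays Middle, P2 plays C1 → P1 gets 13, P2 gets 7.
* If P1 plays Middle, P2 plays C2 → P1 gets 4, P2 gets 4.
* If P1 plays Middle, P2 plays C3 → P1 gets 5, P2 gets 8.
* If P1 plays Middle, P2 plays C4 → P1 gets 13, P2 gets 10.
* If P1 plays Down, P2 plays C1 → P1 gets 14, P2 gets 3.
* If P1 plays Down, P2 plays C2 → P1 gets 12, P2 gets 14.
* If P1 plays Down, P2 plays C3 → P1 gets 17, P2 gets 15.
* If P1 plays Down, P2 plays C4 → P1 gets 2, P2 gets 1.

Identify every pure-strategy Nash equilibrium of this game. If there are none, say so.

Mark each player's best response to every combination of opponents' strategies; a profile where every player is best-responding is a pure Nash equilibrium.
P1 against C1: payoffs 9, 13, 14 → best response Down.
P1 against C2: payoffs 15, 4, 12 → best response Up.
P1 against C3: payoffs 10, 5, 17 → best response Down.
P1 against C4: payoffs 20, 13, 2 → best response Up.
P2 against Up: payoffs 6, 9, 18, 4 → best response C3.
P2 against Middle: payoffs 7, 4, 8, 10 → best response C4.
P2 against Down: payoffs 3, 14, 15, 1 → best response C3.
Mutual best responses: (Down, C3).

Pure NE: (Down, C3)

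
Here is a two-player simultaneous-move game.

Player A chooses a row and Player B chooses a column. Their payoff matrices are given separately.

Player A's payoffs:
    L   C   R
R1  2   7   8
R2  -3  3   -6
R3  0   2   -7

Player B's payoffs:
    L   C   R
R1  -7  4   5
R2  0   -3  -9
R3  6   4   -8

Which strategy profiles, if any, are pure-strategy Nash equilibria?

Mark each player's best response to every combination of opponents' strategies; a profile where every player is best-responding is a pure Nash equilibrium.
Player A against L: payoffs 2, -3, 0 → best response R1.
Player A against C: payoffs 7, 3, 2 → best response R1.
Player A against R: payoffs 8, -6, -7 → best response R1.
Player B against R1: payoffs -7, 4, 5 → best response R.
Player B against R2: payoffs 0, -3, -9 → best response L.
Player B against R3: payoffs 6, 4, -8 → best response L.
Mutual best responses: (R1, R).

Pure NE: (R1, R)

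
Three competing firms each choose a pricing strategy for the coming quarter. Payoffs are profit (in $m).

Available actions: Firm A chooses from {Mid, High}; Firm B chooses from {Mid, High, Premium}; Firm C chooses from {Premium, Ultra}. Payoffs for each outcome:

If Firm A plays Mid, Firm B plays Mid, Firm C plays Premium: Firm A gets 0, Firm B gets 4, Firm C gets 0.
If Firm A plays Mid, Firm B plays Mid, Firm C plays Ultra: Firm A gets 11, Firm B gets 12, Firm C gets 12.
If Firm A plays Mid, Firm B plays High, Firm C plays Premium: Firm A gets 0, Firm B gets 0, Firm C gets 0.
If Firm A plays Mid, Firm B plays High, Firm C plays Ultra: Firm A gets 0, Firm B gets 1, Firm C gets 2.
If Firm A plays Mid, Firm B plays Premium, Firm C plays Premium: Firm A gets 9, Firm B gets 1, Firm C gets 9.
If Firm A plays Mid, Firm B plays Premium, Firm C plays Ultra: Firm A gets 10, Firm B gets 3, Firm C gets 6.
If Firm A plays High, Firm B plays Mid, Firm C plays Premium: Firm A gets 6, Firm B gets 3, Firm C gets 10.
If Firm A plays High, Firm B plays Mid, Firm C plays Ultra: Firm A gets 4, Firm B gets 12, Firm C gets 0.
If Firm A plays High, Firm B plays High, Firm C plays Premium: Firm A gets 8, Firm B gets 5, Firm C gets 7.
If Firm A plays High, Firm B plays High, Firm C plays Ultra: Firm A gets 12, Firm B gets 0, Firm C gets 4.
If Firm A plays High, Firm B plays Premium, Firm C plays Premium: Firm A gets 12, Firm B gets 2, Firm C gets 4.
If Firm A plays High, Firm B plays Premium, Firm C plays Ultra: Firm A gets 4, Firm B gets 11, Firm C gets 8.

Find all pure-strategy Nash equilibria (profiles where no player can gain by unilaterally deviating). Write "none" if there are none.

(Mid, Mid, Premium): Firm A can switch to High (0 → 6). Not NE.
(Mid, Mid, Ultra): Firm A gets 11, best alternative 4; Firm B gets 12, best alternative 3; Firm C gets 12, best alternative 0. No profitable deviation — NE.
(Mid, High, Premium): Firm A can switch to High (0 → 8). Not NE.
(Mid, High, Ultra): Firm A can switch to High (0 → 12). Not NE.
(Mid, Premium, Premium): Firm A can switch to High (9 → 12). Not NE.
(Mid, Premium, Ultra): Firm B can switch to Mid (3 → 12). Not NE.
(High, Mid, Premium): Firm B can switch to High (3 → 5). Not NE.
(High, Mid, Ultra): Firm A can switch to Mid (4 → 11). Not NE.
(High, High, Premium): Firm A gets 8, best alternative 0; Firm B gets 5, best alternative 3; Firm C gets 7, best alternative 4. No profitable deviation — NE.
(High, High, Ultra): Firm B can switch to Mid (0 → 12). Not NE.
(The remaining 2 profiles each have a profitable deviation by the same check.)

(Mid, Mid, Ultra); (High, High, Premium)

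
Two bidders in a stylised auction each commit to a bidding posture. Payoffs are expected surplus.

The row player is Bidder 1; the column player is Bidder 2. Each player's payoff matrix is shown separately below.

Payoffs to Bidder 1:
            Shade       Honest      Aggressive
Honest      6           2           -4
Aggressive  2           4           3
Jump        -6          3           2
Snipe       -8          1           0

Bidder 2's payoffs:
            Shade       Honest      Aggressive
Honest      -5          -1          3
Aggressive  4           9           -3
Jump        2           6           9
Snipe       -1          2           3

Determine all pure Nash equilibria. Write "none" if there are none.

The unique pure-strategy Nash equilibrium is (Aggressive, Honest).

For each player, find the best response to each opponent profile; mutual best responses are the pure NE.
Bidder 1 against Shade: payoffs 6, 2, -6, -8 → best response Honest.
Bidder 1 against Honest: payoffs 2, 4, 3, 1 → best response Aggressive.
Bidder 1 against Aggressive: payoffs -4, 3, 2, 0 → best response Aggressive.
Bidder 2 against Honest: payoffs -5, -1, 3 → best response Aggressive.
Bidder 2 against Aggressive: payoffs 4, 9, -3 → best response Honest.
Bidder 2 against Jump: payoffs 2, 6, 9 → best response Aggressive.
Bidder 2 against Snipe: payoffs -1, 2, 3 → best response Aggressive.
Mutual best responses: (Aggressive, Honest).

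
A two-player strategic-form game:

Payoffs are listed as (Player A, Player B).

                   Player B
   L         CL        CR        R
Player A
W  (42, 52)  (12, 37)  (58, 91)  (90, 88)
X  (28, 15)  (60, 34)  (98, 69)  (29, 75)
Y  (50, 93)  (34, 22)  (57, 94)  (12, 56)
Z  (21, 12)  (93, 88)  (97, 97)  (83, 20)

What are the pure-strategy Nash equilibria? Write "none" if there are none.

For each player, find the best response to each opponent profile; mutual best responses are the pure NE.
Player A against L: payoffs 42, 28, 50, 21 → best response Y.
Player A against CL: payoffs 12, 60, 34, 93 → best response Z.
Player A against CR: payoffs 58, 98, 57, 97 → best response X.
Player A against R: payoffs 90, 29, 12, 83 → best response W.
Player B against W: payoffs 52, 37, 91, 88 → best response CR.
Player B against X: payoffs 15, 34, 69, 75 → best response R.
Player B against Y: payoffs 93, 22, 94, 56 → best response CR.
Player B against Z: payoffs 12, 88, 97, 20 → best response CR.
No profile is a mutual best response for all players.

No pure-strategy Nash equilibrium.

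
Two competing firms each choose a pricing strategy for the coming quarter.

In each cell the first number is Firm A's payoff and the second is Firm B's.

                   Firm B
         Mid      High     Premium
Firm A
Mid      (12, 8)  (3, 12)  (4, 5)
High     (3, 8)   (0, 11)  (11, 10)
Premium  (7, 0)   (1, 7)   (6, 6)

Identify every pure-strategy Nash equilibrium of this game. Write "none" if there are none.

Firm A against Mid: payoffs 12, 3, 7 → best response Mid.
Firm A against High: payoffs 3, 0, 1 → best response Mid.
Firm A against Premium: payoffs 4, 11, 6 → best response High.
Firm B against Mid: payoffs 8, 12, 5 → best response High.
Firm B against High: payoffs 8, 11, 10 → best response High.
Firm B against Premium: payoffs 0, 7, 6 → best response High.
Mutual best responses: (Mid, High).

(Mid, High)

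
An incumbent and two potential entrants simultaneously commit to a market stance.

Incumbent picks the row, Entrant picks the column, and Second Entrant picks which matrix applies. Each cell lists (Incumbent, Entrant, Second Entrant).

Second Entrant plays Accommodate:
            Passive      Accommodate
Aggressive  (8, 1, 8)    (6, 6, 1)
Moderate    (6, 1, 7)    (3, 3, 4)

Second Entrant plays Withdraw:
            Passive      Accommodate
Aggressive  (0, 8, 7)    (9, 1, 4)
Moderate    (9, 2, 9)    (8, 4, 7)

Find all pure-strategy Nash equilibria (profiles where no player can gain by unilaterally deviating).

Incumbent against (Passive, Accommodate): payoffs 8, 6 → best response Aggressive.
Incumbent against (Passive, Withdraw): payoffs 0, 9 → best response Moderate.
Incumbent against (Accommodate, Accommodate): payoffs 6, 3 → best response Aggressive.
Incumbent against (Accommodate, Withdraw): payoffs 9, 8 → best response Aggressive.
Entrant against (Aggressive, Accommodate): payoffs 1, 6 → best response Accommodate.
Entrant against (Aggressive, Withdraw): payoffs 8, 1 → best response Passive.
Entrant against (Moderate, Accommodate): payoffs 1, 3 → best response Accommodate.
Entrant against (Moderate, Withdraw): payoffs 2, 4 → best response Accommodate.
Second Entrant against (Aggressive, Passive): payoffs 8, 7 → best response Accommodate.
Second Entrant against (Aggressive, Accommodate): payoffs 1, 4 → best response Withdraw.
Second Entrant against (Moderate, Passive): payoffs 7, 9 → best response Withdraw.
Second Entrant against (Moderate, Accommodate): payoffs 4, 7 → best response Withdraw.
No profile is a mutual best response for all players.

There is no pure-strategy Nash equilibrium.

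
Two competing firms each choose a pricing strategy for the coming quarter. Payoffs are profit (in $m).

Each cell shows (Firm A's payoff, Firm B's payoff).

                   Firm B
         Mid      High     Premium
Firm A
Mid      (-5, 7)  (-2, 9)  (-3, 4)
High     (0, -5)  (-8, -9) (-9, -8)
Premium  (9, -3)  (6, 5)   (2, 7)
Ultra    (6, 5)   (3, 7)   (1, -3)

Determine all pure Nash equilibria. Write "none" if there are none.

Firm A against Mid: payoffs -5, 0, 9, 6 → best response Premium.
Firm A against High: payoffs -2, -8, 6, 3 → best response Premium.
Firm A against Premium: payoffs -3, -9, 2, 1 → best response Premium.
Firm B against Mid: payoffs 7, 9, 4 → best response High.
Firm B against High: payoffs -5, -9, -8 → best response Mid.
Firm B against Premium: payoffs -3, 5, 7 → best response Premium.
Firm B against Ultra: payoffs 5, 7, -3 → best response High.
Mutual best responses: (Premium, Premium).

The unique pure-strategy Nash equilibrium is (Premium, Premium).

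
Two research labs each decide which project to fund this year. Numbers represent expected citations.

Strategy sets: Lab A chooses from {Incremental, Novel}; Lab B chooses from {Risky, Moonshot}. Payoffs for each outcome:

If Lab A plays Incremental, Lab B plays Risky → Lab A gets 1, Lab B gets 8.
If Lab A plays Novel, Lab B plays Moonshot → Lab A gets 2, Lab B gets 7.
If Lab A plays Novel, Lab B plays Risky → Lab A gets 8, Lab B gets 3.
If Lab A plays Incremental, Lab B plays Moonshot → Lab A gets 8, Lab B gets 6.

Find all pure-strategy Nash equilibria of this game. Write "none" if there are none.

This game has no pure Nash equilibrium.

Mark each player's best response to every combination of opponents' strategies; a profile where every player is best-responding is a pure Nash equilibrium.
Lab A against Risky: payoffs 1, 8 → best response Novel.
Lab A against Moonshot: payoffs 8, 2 → best response Incremental.
Lab B against Incremental: payoffs 8, 6 → best response Risky.
Lab B against Novel: payoffs 3, 7 → best response Moonshot.
No profile is a mutual best response for all players.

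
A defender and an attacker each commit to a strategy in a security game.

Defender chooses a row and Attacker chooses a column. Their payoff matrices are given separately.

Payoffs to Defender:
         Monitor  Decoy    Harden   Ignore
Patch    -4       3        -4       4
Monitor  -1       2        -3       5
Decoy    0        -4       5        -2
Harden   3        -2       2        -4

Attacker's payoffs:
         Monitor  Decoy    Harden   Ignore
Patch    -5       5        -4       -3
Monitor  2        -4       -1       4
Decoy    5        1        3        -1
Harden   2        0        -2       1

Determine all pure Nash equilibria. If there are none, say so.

Check each profile: it is a Nash equilibrium iff no player can strictly gain by switching unilaterally.
(Patch, Monitor): Defender can switch to Monitor (-4 → -1). Not NE.
(Patch, Decoy): Defender gets 3, best alternative 2; Attacker gets 5, best alternative -3. No profitable deviation — NE.
(Patch, Harden): Defender can switch to Monitor (-4 → -3). Not NE.
(Patch, Ignore): Defender can switch to Monitor (4 → 5). Not NE.
(Monitor, Monitor): Defender can switch to Decoy (-1 → 0). Not NE.
(Monitor, Decoy): Defender can switch to Patch (2 → 3). Not NE.
(Monitor, Harden): Defender can switch to Decoy (-3 → 5). Not NE.
(Monitor, Ignore): Defender gets 5, best alternative 4; Attacker gets 4, best alternative 2. No profitable deviation — NE.
(Decoy, Monitor): Defender can switch to Harden (0 → 3). Not NE.
(Decoy, Decoy): Defender can switch to Patch (-4 → 3). Not NE.
(Harden, Monitor): Defender gets 3, best alternative 0; Attacker gets 2, best alternative 1. No profitable deviation — NE.
(The remaining 5 profiles each have a profitable deviation by the same check.)

(Patch, Decoy); (Monitor, Ignore); (Harden, Monitor)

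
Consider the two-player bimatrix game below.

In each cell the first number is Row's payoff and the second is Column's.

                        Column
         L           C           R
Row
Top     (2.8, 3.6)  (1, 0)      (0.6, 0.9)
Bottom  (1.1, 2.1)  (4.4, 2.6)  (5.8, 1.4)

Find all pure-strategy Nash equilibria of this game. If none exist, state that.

Mark each player's best response to every combination of opponents' strategies; a profile where every player is best-responding is a pure Nash equilibrium.
Row against L: payoffs 2.8, 1.1 → best response Top.
Row against C: payoffs 1, 4.4 → best response Bottom.
Row against R: payoffs 0.6, 5.8 → best response Bottom.
Column against Top: payoffs 3.6, 0, 0.9 → best response L.
Column against Bottom: payoffs 2.1, 2.6, 1.4 → best response C.
Mutual best responses: (Top, L); (Bottom, C).

(Top, L) and (Bottom, C)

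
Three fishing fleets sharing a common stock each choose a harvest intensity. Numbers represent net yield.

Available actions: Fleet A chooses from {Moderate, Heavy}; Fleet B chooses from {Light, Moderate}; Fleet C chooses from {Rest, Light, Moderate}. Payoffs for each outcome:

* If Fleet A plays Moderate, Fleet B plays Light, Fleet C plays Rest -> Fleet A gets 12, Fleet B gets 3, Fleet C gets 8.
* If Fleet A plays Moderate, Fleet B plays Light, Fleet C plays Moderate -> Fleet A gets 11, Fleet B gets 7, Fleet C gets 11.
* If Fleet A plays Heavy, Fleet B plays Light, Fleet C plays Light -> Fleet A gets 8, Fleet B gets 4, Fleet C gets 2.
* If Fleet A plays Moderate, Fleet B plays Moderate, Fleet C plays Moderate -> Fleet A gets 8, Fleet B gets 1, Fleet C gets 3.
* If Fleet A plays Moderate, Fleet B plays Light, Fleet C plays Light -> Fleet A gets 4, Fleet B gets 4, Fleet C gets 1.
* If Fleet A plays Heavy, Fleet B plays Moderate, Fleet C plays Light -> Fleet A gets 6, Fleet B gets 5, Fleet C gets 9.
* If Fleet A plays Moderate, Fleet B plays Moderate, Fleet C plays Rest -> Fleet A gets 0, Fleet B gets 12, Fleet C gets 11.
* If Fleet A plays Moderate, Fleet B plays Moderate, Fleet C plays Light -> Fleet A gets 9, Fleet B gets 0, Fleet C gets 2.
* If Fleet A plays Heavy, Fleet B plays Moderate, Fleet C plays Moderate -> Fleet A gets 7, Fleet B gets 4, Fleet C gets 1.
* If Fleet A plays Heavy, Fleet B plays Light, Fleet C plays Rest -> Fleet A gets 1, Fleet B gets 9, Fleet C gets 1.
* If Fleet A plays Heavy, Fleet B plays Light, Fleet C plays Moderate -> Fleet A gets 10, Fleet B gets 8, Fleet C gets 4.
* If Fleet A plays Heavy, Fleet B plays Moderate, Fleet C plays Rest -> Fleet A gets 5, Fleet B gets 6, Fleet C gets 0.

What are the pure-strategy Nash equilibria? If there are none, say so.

Fleet A against (Light, Rest): payoffs 12, 1 → best response Moderate.
Fleet A against (Light, Light): payoffs 4, 8 → best response Heavy.
Fleet A against (Light, Moderate): payoffs 11, 10 → best response Moderate.
Fleet A against (Moderate, Rest): payoffs 0, 5 → best response Heavy.
Fleet A against (Moderate, Light): payoffs 9, 6 → best response Moderate.
Fleet A against (Moderate, Moderate): payoffs 8, 7 → best response Moderate.
Fleet B against (Moderate, Rest): payoffs 3, 12 → best response Moderate.
Fleet B against (Moderate, Light): payoffs 4, 0 → best response Light.
Fleet B against (Moderate, Moderate): payoffs 7, 1 → best response Light.
Fleet B against (Heavy, Rest): payoffs 9, 6 → best response Light.
Fleet B against (Heavy, Light): payoffs 4, 5 → best response Moderate.
Fleet B against (Heavy, Moderate): payoffs 8, 4 → best response Light.
Fleet C against (Moderate, Light): payoffs 8, 1, 11 → best response Moderate.
Fleet C against (Moderate, Moderate): payoffs 11, 2, 3 → best response Rest.
Fleet C against (Heavy, Light): payoffs 1, 2, 4 → best response Moderate.
Fleet C against (Heavy, Moderate): payoffs 0, 9, 1 → best response Light.
Mutual best responses: (Moderate, Light, Moderate).

Pure NE: (Moderate, Light, Moderate)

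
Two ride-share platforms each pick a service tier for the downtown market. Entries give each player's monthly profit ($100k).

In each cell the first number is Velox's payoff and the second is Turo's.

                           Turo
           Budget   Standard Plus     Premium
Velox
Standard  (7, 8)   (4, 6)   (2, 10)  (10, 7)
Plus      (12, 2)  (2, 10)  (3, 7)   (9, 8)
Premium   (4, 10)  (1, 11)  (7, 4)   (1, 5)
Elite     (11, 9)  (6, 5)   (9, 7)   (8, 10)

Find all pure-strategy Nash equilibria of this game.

There is no pure-strategy Nash equilibrium.

Check each profile: it is a Nash equilibrium iff no player can strictly gain by switching unilaterally.
(Standard, Budget): Velox can switch to Plus (7 → 12). Not NE.
(Standard, Standard): Velox can switch to Elite (4 → 6). Not NE.
(Standard, Plus): Velox can switch to Plus (2 → 3). Not NE.
(Standard, Premium): Turo can switch to Budget (7 → 8). Not NE.
(Plus, Budget): Turo can switch to Standard (2 → 10). Not NE.
(Plus, Standard): Velox can switch to Standard (2 → 4). Not NE.
(Plus, Plus): Velox can switch to Premium (3 → 7). Not NE.
(Plus, Premium): Velox can switch to Standard (9 → 10). Not NE.
(Premium, Budget): Velox can switch to Standard (4 → 7). Not NE.
(Premium, Standard): Velox can switch to Standard (1 → 4). Not NE.
(Premium, Plus): Velox can switch to Elite (7 → 9). Not NE.
(Premium, Premium): Velox can switch to Standard (1 → 10). Not NE.
(The remaining 4 profiles each have a profitable deviation by the same check.)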